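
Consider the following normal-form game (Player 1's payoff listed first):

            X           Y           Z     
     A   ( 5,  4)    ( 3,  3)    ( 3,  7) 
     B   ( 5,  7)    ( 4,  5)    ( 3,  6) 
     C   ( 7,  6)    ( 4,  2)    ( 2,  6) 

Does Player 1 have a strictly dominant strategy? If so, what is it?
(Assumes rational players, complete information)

No strictly dominant strategy exists for Player 1

Work:
A strategy strictly dominates another if it gives a strictly higher payoff against every opponent action. Compare each pair of P1's strategies column-by-column:
  A vs B: [5 vs 5, 3 vs 4, 3 vs 3] → A does not strictly dominate B (column X: 5 ≤ 5)
  A vs C: [5 vs 7, 3 vs 4, 3 vs 2] → A does not strictly dominate C (column X: 5 ≤ 7)
  B vs A: [5 vs 5, 4 vs 3, 3 vs 3] → B does not strictly dominate A (column X: 5 ≤ 5)
  B vs C: [5 vs 7, 4 vs 4, 3 vs 2] → B does not strictly dominate C (column X: 5 ≤ 7)
  C vs A: [7 vs 5, 4 vs 3, 2 vs 3] → C does not strictly dominate A (column Z: 2 ≤ 3)
  C vs B: [7 vs 5, 4 vs 4, 2 vs 3] → C does not strictly dominate B (column Y: 4 ≤ 4)
No single strategy strictly dominates all others → no strictly dominant strategy.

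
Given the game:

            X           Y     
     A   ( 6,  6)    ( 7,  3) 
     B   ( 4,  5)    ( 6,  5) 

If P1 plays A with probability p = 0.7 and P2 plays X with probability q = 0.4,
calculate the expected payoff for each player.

E[P1] = 6.18, E[P2] = 4.44

Work:
E[P1] = p·q·π₁(A,X) + p·(1-q)·π₁(A,Y) + (1-p)·q·π₁(B,X) + (1-p)·(1-q)·π₁(B,Y)
= 0.7·0.4·6 + 0.7·0.6·7 + 0.3·0.4·4 + 0.3·0.6·6
= 6.18

E[P2] = 4.44 (similar calculation)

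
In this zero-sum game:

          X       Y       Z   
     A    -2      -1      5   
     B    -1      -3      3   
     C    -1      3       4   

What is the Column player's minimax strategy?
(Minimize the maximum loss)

Column should play X, value = -1

Work:
Column player minimizes Row's maximum payoff:
Column X: max payoff to Row = -1
Column Y: max payoff to Row = 3
Column Z: max payoff to Row = 5
Minimum is -1, achieved by column X.
Minimax strategy: X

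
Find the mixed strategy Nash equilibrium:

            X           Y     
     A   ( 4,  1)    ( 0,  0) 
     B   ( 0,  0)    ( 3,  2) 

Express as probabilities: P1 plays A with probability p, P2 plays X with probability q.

p = 0.6667, q = 0.4286

Work:
Find probabilities that make opponent indifferent:
P2 chooses q to make P1 indifferent between A and B
P1 chooses p to make P2 indifferent between X and Y
Mixed NE: P1 plays (A: 0.6667, B: 0.3333), P2 plays (X: 0.4286, Y: 0.5714)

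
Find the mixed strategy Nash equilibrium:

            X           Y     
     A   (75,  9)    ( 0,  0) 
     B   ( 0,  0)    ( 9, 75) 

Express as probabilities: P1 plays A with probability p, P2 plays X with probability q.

p = 0.8929, q = 0.1071

Work:
Find probabilities that make opponent indifferent:
P2 chooses q to make P1 indifferent between A and B
P1 chooses p to make P2 indifferent between X and Y
Mixed NE: P1 plays (A: 0.8929, B: 0.1071), P2 plays (X: 0.1071, Y: 0.8929)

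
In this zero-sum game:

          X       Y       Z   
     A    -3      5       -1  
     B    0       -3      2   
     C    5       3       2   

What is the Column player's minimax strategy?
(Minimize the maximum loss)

Column should play Z, value = 2

Work:
Column player minimizes Row's maximum payoff:
Column X: max payoff to Row = 5
Column Y: max payoff to Row = 5
Column Z: max payoff to Row = 2
Minimum is 2, achieved by column Z.
Minimax strategy: Z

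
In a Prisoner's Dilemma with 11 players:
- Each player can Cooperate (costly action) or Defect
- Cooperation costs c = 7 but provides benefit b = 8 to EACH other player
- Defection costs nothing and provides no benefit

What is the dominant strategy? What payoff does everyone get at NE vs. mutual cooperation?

Dominant: Defect; NE payoff = 0; Coop payoff = 73

Work:
Defect dominates (saves cost c = 7, benefit to others is external)
NE: All defect → everyone gets 0
If all cooperate: each receives (10)×8 - 7 = 73
Social dilemma: 73 > 0 but NE gives 0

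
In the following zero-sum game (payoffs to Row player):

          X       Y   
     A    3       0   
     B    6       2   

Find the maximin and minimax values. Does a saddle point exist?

Maximin = 2, Minimax = 2, Saddle: True

Work:
Row minimums: [0, 2] → maximin = 2
Column maximums: [6, 2] → minimax = 2
Saddle point exists! Game value = 2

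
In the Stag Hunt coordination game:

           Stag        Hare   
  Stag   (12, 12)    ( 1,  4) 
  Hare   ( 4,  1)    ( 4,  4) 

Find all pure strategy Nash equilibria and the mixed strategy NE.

Pure NE: (Stag, Stag) and (Hare, Hare); Mixed NE: p = 0.2727, q = 0.2727

Work:
Check pure NE:
(Stag, Stag): (12, 12) - no unilateral deviation beneficial
(Hare, Hare): (4, 4) - no unilateral deviation beneficial
Mixed NE: P1 plays Stag with p = 0.2727, P2 plays Stag with q = 0.2727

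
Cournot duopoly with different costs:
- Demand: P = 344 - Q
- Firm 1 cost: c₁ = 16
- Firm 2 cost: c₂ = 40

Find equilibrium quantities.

q₁* = 117.33, q₂* = 93.33

Work:
Reaction: q₁ = (344 - 16 - q₂)/2
Reaction: q₂ = (344 - 40 - q₁)/2
Solve simultaneously:
q₁* = (344 - 2×16 + 40)/3 = 117.33
q₂* = (344 - 2×40 + 16)/3 = 93.33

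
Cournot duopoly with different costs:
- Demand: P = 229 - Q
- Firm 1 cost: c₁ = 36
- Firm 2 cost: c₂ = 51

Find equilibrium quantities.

q₁* = 69.33, q₂* = 54.33

Work:
Reaction: q₁ = (229 - 36 - q₂)/2
Reaction: q₂ = (229 - 51 - q₁)/2
Solve simultaneously:
q₁* = (229 - 2×36 + 51)/3 = 69.33
q₂* = (229 - 2×51 + 36)/3 = 54.33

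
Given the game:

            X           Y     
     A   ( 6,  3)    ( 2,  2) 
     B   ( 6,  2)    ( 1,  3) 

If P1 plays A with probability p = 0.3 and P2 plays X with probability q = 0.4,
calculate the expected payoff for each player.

E[P1] = 3.18, E[P2] = 2.54

Work:
E[P1] = p·q·π₁(A,X) + p·(1-q)·π₁(A,Y) + (1-p)·q·π₁(B,X) + (1-p)·(1-q)·π₁(B,Y)
= 0.3·0.4·6 + 0.3·0.6·2 + 0.7·0.4·6 + 0.7·0.6·1
= 3.18

E[P2] = 2.54 (similar calculation)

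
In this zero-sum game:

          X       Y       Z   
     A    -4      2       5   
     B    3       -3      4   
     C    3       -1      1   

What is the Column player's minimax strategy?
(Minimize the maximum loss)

Column should play Y, value = 2

Work:
Column player minimizes Row's maximum payoff:
Column X: max payoff to Row = 3
Column Y: max payoff to Row = 2
Column Z: max payoff to Row = 5
Minimum is 2, achieved by column Y.
Minimax strategy: Y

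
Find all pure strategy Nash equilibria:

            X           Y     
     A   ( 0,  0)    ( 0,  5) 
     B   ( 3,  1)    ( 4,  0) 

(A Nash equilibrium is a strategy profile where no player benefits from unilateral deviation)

Nash equilibrium: (B, X)

Work:
Best responses:
  P1 vs X: payoffs [0, 3] → best response B (payoff 3)
  P1 vs Y: payoffs [0, 4] → best response B (payoff 4)
  P2 vs A: payoffs [0, 5] → best response Y (payoff 5)
  P2 vs B: payoffs [1, 0] → best response X (payoff 1)
Mutual best responses: (B,X) → Nash equilibria.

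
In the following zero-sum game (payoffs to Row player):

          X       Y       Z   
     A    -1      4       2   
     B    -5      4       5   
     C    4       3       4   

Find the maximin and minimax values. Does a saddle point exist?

Maximin = 3, Minimax = 4, Saddle: False

Work:
Row minimums: [-1, -5, 3] → maximin = 3
Column maximums: [4, 4, 5] → minimax = 4
No saddle point (maximin ≠ minimax). Mixed strategy needed.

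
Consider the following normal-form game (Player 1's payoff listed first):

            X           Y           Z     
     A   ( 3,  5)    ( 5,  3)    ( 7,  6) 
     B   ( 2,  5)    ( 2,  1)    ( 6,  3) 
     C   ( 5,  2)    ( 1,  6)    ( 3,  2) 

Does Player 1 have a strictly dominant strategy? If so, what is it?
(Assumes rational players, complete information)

No strictly dominant strategy exists for Player 1

Work:
A strategy strictly dominates another if it gives a strictly higher payoff against every opponent action. Compare each pair of P1's strategies column-by-column:
  A vs B: [3 vs 2, 5 vs 2, 7 vs 6] → A strictly dominates B
  A vs C: [3 vs 5, 5 vs 1, 7 vs 3] → A does not strictly dominate C (column X: 3 ≤ 5)
  B vs A: [2 vs 3, 2 vs 5, 6 vs 7] → B does not strictly dominate A (column X: 2 ≤ 3)
  B vs C: [2 vs 5, 2 vs 1, 6 vs 3] → B does not strictly dominate C (column X: 2 ≤ 5)
  C vs A: [5 vs 3, 1 vs 5, 3 vs 7] → C does not strictly dominate A (column Y: 1 ≤ 5)
  C vs B: [5 vs 2, 1 vs 2, 3 vs 6] → C does not strictly dominate B (column Y: 1 ≤ 2)
No single strategy strictly dominates all others → no strictly dominant strategy.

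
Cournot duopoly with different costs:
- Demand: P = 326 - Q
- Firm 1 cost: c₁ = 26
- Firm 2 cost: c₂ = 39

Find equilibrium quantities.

q₁* = 104.33, q₂* = 91.33

Work:
Reaction: q₁ = (326 - 26 - q₂)/2
Reaction: q₂ = (326 - 39 - q₁)/2
Solve simultaneously:
q₁* = (326 - 2×26 + 39)/3 = 104.33
q₂* = (326 - 2×39 + 26)/3 = 91.33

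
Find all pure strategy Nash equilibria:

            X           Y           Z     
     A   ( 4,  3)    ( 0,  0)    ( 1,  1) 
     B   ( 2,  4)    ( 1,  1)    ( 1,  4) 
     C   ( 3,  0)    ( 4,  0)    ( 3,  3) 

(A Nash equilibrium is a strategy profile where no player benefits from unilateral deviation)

Nash equilibrium: (A, X), (C, Z)

Work:
Best responses:
  P1 vs X: payoffs [4, 2, 3] → best response A (payoff 4)
  P1 vs Y: payoffs [0, 1, 4] → best response C (payoff 4)
  P1 vs Z: payoffs [1, 1, 3] → best response C (payoff 3)
  P2 vs A: payoffs [3, 0, 1] → best response X (payoff 3)
  P2 vs B: payoffs [4, 1, 4] → best response X/Z (payoff 4)
  P2 vs C: payoffs [0, 0, 3] → best response Z (payoff 3)
Mutual best responses: (A,X), (C,Z) → Nash equilibria.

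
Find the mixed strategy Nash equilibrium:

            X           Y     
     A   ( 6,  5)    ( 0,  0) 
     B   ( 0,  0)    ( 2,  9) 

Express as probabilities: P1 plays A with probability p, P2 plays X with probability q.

p = 0.6429, q = 0.25

Work:
Find probabilities that make opponent indifferent:
P2 chooses q to make P1 indifferent between A and B
P1 chooses p to make P2 indifferent between X and Y
Mixed NE: P1 plays (A: 0.6429, B: 0.3571), P2 plays (X: 0.25, Y: 0.75)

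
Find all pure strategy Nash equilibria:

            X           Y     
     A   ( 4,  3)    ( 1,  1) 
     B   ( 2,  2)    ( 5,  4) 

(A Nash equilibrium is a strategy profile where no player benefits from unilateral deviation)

Nash equilibrium: (A, X), (B, Y)

Work:
Best responses:
  P1 vs X: payoffs [4, 2] → best response A (payoff 4)
  P1 vs Y: payoffs [1, 5] → best response B (payoff 5)
  P2 vs A: payoffs [3, 1] → best response X (payoff 3)
  P2 vs B: payoffs [2, 4] → best response Y (payoff 4)
Mutual best responses: (A,X), (B,Y) → Nash equilibria.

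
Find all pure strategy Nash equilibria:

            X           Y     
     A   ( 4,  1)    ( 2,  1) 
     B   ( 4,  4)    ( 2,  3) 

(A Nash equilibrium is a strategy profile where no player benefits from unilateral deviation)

Nash equilibrium: (A, X), (A, Y), (B, X)

Work:
Best responses:
  P1 vs X: payoffs [4, 4] → best response A/B (payoff 4)
  P1 vs Y: payoffs [2, 2] → best response A/B (payoff 2)
  P2 vs A: payoffs [1, 1] → best response X/Y (payoff 1)
  P2 vs B: payoffs [4, 3] → best response X (payoff 4)
Mutual best responses: (A,X), (A,Y), (B,X) → Nash equilibria.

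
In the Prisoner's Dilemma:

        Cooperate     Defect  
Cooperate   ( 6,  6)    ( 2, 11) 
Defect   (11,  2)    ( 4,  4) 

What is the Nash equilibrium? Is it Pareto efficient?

(Defect, Defect) is NE; not Pareto efficient

Work:
Defect dominates Cooperate for both players:
If P2 cooperates: Defect (11) > Cooperate (6)
If P2 defects: Defect (4) > Cooperate (2)
NE: (Defect, Defect) with payoff (4, 4)
But (Cooperate, Cooperate) = (6, 6) Pareto dominates (4, 4)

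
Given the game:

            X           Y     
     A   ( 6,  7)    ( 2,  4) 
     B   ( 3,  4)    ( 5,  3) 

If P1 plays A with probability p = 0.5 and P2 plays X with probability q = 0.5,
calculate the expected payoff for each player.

E[P1] = 4.0, E[P2] = 4.5

Work:
E[P1] = p·q·π₁(A,X) + p·(1-q)·π₁(A,Y) + (1-p)·q·π₁(B,X) + (1-p)·(1-q)·π₁(B,Y)
= 0.5·0.5·6 + 0.5·0.5·2 + 0.5·0.5·3 + 0.5·0.5·5
= 4.0

E[P2] = 4.5 (similar calculation)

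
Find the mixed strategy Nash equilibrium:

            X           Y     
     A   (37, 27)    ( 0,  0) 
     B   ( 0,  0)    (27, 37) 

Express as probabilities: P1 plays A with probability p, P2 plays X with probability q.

p = 0.5781, q = 0.4219

Work:
Find probabilities that make opponent indifferent:
P2 chooses q to make P1 indifferent between A and B
P1 chooses p to make P2 indifferent between X and Y
Mixed NE: P1 plays (A: 0.5781, B: 0.4219), P2 plays (X: 0.4219, Y: 0.5781)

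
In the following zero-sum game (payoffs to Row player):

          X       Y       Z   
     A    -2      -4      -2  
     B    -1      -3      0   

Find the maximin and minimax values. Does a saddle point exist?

Maximin = -3, Minimax = -3, Saddle: True

Work:
Row minimums: [-4, -3] → maximin = -3
Column maximums: [-1, -3, 0] → minimax = -3
Saddle point exists! Game value = -3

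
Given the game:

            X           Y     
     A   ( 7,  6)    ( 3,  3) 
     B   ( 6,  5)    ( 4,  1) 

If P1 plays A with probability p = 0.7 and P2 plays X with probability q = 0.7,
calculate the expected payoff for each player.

E[P1] = 5.68, E[P2] = 4.71

Work:
E[P1] = p·q·π₁(A,X) + p·(1-q)·π₁(A,Y) + (1-p)·q·π₁(B,X) + (1-p)·(1-q)·π₁(B,Y)
= 0.7·0.7·7 + 0.7·0.3·3 + 0.3·0.7·6 + 0.3·0.3·4
= 5.68

E[P2] = 4.71 (similar calculation)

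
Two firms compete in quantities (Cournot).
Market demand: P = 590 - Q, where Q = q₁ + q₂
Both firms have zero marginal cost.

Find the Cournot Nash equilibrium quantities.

q₁* = q₂* = 196.67; P* = 196.67

Work:
Profit: π_i = P·q_i = (a - q_i - q_j)·q_i
FOC: ∂π_i/∂q_i = a - 2q_i - q_j = 0
Reaction function: q_i = (590 - q_j)/2
Symmetry: q* = 590/3 = 196.67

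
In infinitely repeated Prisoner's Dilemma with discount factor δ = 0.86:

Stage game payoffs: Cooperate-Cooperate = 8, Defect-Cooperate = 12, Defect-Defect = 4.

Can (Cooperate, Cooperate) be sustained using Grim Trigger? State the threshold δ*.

δ* = 0.5; since δ = 0.86 ≥ 0.5, cooperation can be sustained

Work:
For Grim Trigger:
Cooperate forever: 8/(1-δ)
Defect then punished: 12 + 4·δ/(1-δ)
Need: 8/(1-δ) ≥ 12 + 4·δ/(1-δ)
Solving: δ ≥ (T-R)/(T-P) = (12-8)/(12-4) = 0.5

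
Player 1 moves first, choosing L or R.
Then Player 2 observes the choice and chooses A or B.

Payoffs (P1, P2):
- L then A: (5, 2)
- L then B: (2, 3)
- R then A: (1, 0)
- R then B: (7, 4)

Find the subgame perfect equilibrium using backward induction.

P1 plays R, P2 plays B after L and B after R; Payoff (7, 4)

Work:
Backward induction:
After L: P2 chooses B → P1 gets 2
After R: P2 chooses B → P1 gets 7
P1 chooses R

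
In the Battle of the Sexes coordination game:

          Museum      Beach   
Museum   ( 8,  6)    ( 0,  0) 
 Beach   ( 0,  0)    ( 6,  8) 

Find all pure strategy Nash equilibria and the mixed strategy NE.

Pure NE: (Museum, Museum) and (Beach, Beach); Mixed NE: p = 0.5714, q = 0.4286

Work:
Check pure NE:
(Museum, Museum): (8, 6) - no unilateral deviation beneficial
(Beach, Beach): (6, 8) - no unilateral deviation beneficial
Mixed NE: P1 plays Museum with p = 0.5714, P2 plays Museum with q = 0.4286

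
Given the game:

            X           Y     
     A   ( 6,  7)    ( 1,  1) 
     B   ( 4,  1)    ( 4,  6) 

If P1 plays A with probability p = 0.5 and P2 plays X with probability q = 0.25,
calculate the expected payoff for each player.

E[P1] = 3.125, E[P2] = 3.625

Work:
E[P1] = p·q·π₁(A,X) + p·(1-q)·π₁(A,Y) + (1-p)·q·π₁(B,X) + (1-p)·(1-q)·π₁(B,Y)
= 0.5·0.25·6 + 0.5·0.75·1 + 0.5·0.25·4 + 0.5·0.75·4
= 3.125

E[P2] = 3.625 (similar calculation)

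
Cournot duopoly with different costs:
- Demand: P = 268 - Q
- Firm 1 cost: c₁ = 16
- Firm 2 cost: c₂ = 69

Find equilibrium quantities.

q₁* = 101.67, q₂* = 48.67

Work:
Reaction: q₁ = (268 - 16 - q₂)/2
Reaction: q₂ = (268 - 69 - q₁)/2
Solve simultaneously:
q₁* = (268 - 2×16 + 69)/3 = 101.67
q₂* = (268 - 2×69 + 16)/3 = 48.67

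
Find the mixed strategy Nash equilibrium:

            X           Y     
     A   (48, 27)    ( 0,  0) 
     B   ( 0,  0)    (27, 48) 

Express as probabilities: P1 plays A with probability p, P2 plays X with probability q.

p = 0.64, q = 0.36

Work:
Find probabilities that make opponent indifferent:
P2 chooses q to make P1 indifferent between A and B
P1 chooses p to make P2 indifferent between X and Y
Mixed NE: P1 plays (A: 0.64, B: 0.36), P2 plays (X: 0.36, Y: 0.64)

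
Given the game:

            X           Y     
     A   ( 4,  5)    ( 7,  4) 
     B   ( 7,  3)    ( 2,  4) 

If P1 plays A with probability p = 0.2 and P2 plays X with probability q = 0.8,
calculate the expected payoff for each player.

E[P1] = 5.72, E[P2] = 3.52

Work:
E[P1] = p·q·π₁(A,X) + p·(1-q)·π₁(A,Y) + (1-p)·q·π₁(B,X) + (1-p)·(1-q)·π₁(B,Y)
= 0.2·0.8·4 + 0.2·0.2·7 + 0.8·0.8·7 + 0.8·0.2·2
= 5.72

E[P2] = 3.52 (similar calculation)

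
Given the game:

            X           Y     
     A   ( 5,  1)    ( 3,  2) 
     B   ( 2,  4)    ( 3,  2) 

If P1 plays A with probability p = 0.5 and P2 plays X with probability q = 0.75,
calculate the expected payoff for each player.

E[P1] = 3.375, E[P2] = 2.375

Work:
E[P1] = p·q·π₁(A,X) + p·(1-q)·π₁(A,Y) + (1-p)·q·π₁(B,X) + (1-p)·(1-q)·π₁(B,Y)
= 0.5·0.75·5 + 0.5·0.25·3 + 0.5·0.75·2 + 0.5·0.25·3
= 3.375

E[P2] = 2.375 (similar calculation)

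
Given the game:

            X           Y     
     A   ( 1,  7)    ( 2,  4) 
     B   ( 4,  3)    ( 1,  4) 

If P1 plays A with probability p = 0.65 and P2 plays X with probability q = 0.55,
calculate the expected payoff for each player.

E[P1] = 1.87, E[P2] = 4.88

Work:
E[P1] = p·q·π₁(A,X) + p·(1-q)·π₁(A,Y) + (1-p)·q·π₁(B,X) + (1-p)·(1-q)·π₁(B,Y)
= 0.65·0.55·1 + 0.65·0.45·2 + 0.35·0.55·4 + 0.35·0.45·1
= 1.87

E[P2] = 4.88 (similar calculation)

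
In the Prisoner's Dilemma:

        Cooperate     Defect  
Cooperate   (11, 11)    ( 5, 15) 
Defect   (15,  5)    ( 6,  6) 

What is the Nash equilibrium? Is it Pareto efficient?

(Defect, Defect) is NE; not Pareto efficient

Work:
Defect dominates Cooperate for both players:
If P2 cooperates: Defect (15) > Cooperate (11)
If P2 defects: Defect (6) > Cooperate (5)
NE: (Defect, Defect) with payoff (6, 6)
But (Cooperate, Cooperate) = (11, 11) Pareto dominates (6, 6)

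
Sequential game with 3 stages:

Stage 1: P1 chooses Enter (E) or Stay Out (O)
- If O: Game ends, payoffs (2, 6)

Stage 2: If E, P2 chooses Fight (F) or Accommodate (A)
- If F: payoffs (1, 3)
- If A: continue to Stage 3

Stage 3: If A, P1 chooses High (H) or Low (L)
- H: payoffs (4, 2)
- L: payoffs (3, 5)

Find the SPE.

SPE: (O, F, H); Outcome (2, 6)

Work:
Stage 3: P1 chooses H (4 vs 3)
Stage 2: P2: F->3, A->2 (anticipating H). Choose F
Stage 1: P1: O->2, E->1 (anticipating F, H). Choose O
SPE path: O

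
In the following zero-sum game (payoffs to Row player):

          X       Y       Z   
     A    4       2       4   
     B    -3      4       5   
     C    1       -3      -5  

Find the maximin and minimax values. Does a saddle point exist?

Maximin = 2, Minimax = 4, Saddle: False

Work:
Row minimums: [2, -3, -5] → maximin = 2
Column maximums: [4, 4, 5] → minimax = 4
No saddle point (maximin ≠ minimax). Mixed strategy needed.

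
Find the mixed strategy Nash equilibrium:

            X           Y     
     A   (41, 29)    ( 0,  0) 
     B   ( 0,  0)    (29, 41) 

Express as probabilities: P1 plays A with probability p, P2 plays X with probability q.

p = 0.5857, q = 0.4143

Work:
Find probabilities that make opponent indifferent:
P2 chooses q to make P1 indifferent between A and B
P1 chooses p to make P2 indifferent between X and Y
Mixed NE: P1 plays (A: 0.5857, B: 0.4143), P2 plays (X: 0.4143, Y: 0.5857)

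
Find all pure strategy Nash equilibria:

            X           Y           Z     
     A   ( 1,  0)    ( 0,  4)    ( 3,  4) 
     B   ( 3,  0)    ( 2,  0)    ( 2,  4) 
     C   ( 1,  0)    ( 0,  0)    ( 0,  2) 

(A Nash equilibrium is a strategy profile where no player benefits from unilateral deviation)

Nash equilibrium: (A, Z)

Work:
Best responses:
  P1 vs X: payoffs [1, 3, 1] → best response B (payoff 3)
  P1 vs Y: payoffs [0, 2, 0] → best response B (payoff 2)
  P1 vs Z: payoffs [3, 2, 0] → best response A (payoff 3)
  P2 vs A: payoffs [0, 4, 4] → best response Y/Z (payoff 4)
  P2 vs B: payoffs [0, 0, 4] → best response Z (payoff 4)
  P2 vs C: payoffs [0, 0, 2] → best response Z (payoff 2)
Mutual best responses: (A,Z) → Nash equilibria.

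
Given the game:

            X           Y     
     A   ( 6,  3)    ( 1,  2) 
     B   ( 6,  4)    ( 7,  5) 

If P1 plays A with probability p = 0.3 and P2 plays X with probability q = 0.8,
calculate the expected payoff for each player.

E[P1] = 5.84, E[P2] = 3.78

Work:
E[P1] = p·q·π₁(A,X) + p·(1-q)·π₁(A,Y) + (1-p)·q·π₁(B,X) + (1-p)·(1-q)·π₁(B,Y)
= 0.3·0.8·6 + 0.3·0.2·1 + 0.7·0.8·6 + 0.7·0.2·7
= 5.84

E[P2] = 3.78 (similar calculation)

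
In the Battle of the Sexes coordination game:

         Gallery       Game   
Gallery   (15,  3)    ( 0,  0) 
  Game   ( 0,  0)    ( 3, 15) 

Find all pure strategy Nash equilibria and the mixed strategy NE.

Pure NE: (Gallery, Gallery) and (Game, Game); Mixed NE: p = 0.8333, q = 0.1667

Work:
Check pure NE:
(Gallery, Gallery): (15, 3) - no unilateral deviation beneficial
(Game, Game): (3, 15) - no unilateral deviation beneficial
Mixed NE: P1 plays Gallery with p = 0.8333, P2 plays Gallery with q = 0.1667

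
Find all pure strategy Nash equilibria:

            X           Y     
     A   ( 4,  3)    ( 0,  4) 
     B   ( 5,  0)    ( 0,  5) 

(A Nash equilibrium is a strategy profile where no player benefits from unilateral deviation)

Nash equilibrium: (A, Y), (B, Y)

Work:
Best responses:
  P1 vs X: payoffs [4, 5] → best response B (payoff 5)
  P1 vs Y: payoffs [0, 0] → best response A/B (payoff 0)
  P2 vs A: payoffs [3, 4] → best response Y (payoff 4)
  P2 vs B: payoffs [0, 5] → best response Y (payoff 5)
Mutual best responses: (A,Y), (B,Y) → Nash equilibria.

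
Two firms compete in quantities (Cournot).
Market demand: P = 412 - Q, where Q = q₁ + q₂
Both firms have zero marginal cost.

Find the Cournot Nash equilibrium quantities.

q₁* = q₂* = 137.33; P* = 137.33

Work:
Profit: π_i = P·q_i = (a - q_i - q_j)·q_i
FOC: ∂π_i/∂q_i = a - 2q_i - q_j = 0
Reaction function: q_i = (412 - q_j)/2
Symmetry: q* = 412/3 = 137.33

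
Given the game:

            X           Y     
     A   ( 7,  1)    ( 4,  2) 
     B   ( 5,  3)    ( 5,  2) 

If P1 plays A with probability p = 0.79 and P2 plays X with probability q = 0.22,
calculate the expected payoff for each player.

E[P1] = 4.7314, E[P2] = 1.8724

Work:
E[P1] = p·q·π₁(A,X) + p·(1-q)·π₁(A,Y) + (1-p)·q·π₁(B,X) + (1-p)·(1-q)·π₁(B,Y)
= 0.79·0.22·7 + 0.79·0.78·4 + 0.21·0.22·5 + 0.21·0.78·5
= 4.7314

E[P2] = 1.8724 (similar calculation)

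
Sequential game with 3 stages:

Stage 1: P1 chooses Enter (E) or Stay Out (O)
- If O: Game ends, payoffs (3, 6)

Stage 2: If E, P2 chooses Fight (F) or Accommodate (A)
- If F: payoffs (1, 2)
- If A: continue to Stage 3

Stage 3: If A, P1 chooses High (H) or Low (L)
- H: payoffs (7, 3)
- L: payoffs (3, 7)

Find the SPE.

SPE: (E, A, H); Outcome (7, 3)

Work:
Stage 3: P1 chooses H (7 vs 3)
Stage 2: P2: F->2, A->3 (anticipating H). Choose A
Stage 1: P1: O->3, E->7 (anticipating A, H). Choose E
SPE path: E -> A -> H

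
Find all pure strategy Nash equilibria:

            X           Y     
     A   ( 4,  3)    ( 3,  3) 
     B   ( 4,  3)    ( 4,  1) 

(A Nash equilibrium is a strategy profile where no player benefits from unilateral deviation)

Nash equilibrium: (A, X), (B, X)

Work:
Best responses:
  P1 vs X: payoffs [4, 4] → best response A/B (payoff 4)
  P1 vs Y: payoffs [3, 4] → best response B (payoff 4)
  P2 vs A: payoffs [3, 3] → best response X/Y (payoff 3)
  P2 vs B: payoffs [3, 1] → best response X (payoff 3)
Mutual best responses: (A,X), (B,X) → Nash equilibria.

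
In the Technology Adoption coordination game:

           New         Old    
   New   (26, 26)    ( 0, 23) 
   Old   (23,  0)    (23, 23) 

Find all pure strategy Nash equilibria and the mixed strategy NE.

Pure NE: (New, New) and (Old, Old); Mixed NE: p = 0.8846, q = 0.8846

Work:
Check pure NE:
(New, New): (26, 26) - no unilateral deviation beneficial
(Old, Old): (23, 23) - no unilateral deviation beneficial
Mixed NE: P1 plays New with p = 0.8846, P2 plays New with q = 0.8846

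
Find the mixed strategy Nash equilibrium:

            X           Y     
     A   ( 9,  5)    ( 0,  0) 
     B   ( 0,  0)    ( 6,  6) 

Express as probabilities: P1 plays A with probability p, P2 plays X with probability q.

p = 0.5455, q = 0.4

Work:
Find probabilities that make opponent indifferent:
P2 chooses q to make P1 indifferent between A and B
P1 chooses p to make P2 indifferent between X and Y
Mixed NE: P1 plays (A: 0.5455, B: 0.4545), P2 plays (X: 0.4, Y: 0.6)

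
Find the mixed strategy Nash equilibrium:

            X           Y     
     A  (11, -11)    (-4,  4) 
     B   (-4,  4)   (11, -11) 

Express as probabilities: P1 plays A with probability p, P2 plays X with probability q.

p = 0.5, q = 0.5

Work:
Find probabilities that make opponent indifferent:
P2 chooses q to make P1 indifferent between A and B
P1 chooses p to make P2 indifferent between X and Y
Mixed NE: P1 plays (A: 0.5, B: 0.5), P2 plays (X: 0.5, Y: 0.5)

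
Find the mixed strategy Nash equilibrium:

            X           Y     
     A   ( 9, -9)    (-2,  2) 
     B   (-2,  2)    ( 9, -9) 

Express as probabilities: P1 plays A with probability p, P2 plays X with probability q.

p = 0.5, q = 0.5

Work:
Find probabilities that make opponent indifferent:
P2 chooses q to make P1 indifferent between A and B
P1 chooses p to make P2 indifferent between X and Y
Mixed NE: P1 plays (A: 0.5, B: 0.5), P2 plays (X: 0.5, Y: 0.5)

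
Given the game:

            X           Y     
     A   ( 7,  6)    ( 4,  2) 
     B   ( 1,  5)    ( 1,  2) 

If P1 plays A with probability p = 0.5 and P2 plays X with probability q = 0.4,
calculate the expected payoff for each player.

E[P1] = 3.1, E[P2] = 3.4

Work:
E[P1] = p·q·π₁(A,X) + p·(1-q)·π₁(A,Y) + (1-p)·q·π₁(B,X) + (1-p)·(1-q)·π₁(B,Y)
= 0.5·0.4·7 + 0.5·0.6·4 + 0.5·0.4·1 + 0.5·0.6·1
= 3.1

E[P2] = 3.4 (similar calculation)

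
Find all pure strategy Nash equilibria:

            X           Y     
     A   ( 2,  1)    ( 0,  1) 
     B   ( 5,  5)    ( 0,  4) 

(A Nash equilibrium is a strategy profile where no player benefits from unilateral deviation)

Nash equilibrium: (A, Y), (B, X)

Work:
Best responses:
  P1 vs X: payoffs [2, 5] → best response B (payoff 5)
  P1 vs Y: payoffs [0, 0] → best response A/B (payoff 0)
  P2 vs A: payoffs [1, 1] → best response X/Y (payoff 1)
  P2 vs B: payoffs [5, 4] → best response X (payoff 5)
Mutual best responses: (A,Y), (B,X) → Nash equilibria.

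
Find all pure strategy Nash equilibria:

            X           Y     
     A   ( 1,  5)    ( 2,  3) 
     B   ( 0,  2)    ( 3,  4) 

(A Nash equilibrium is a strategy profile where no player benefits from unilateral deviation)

Nash equilibrium: (A, X), (B, Y)

Work:
Best responses:
  P1 vs X: payoffs [1, 0] → best response A (payoff 1)
  P1 vs Y: payoffs [2, 3] → best response B (payoff 3)
  P2 vs A: payoffs [5, 3] → best response X (payoff 5)
  P2 vs B: payoffs [2, 4] → best response Y (payoff 4)
Mutual best responses: (A,X), (B,Y) → Nash equilibria.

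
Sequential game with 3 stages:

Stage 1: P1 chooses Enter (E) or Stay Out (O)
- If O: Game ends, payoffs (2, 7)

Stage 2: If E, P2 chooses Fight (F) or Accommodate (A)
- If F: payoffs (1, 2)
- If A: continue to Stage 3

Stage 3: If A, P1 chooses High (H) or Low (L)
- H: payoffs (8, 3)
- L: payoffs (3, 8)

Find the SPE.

SPE: (E, A, H); Outcome (8, 3)

Work:
Stage 3: P1 chooses H (8 vs 3)
Stage 2: P2: F->2, A->3 (anticipating H). Choose A
Stage 1: P1: O->2, E->8 (anticipating A, H). Choose E
SPE path: E -> A -> H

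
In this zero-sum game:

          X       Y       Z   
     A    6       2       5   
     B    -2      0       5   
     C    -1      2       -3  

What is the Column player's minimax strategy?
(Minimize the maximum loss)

Column should play Y, value = 2

Work:
Column player minimizes Row's maximum payoff:
Column X: max payoff to Row = 6
Column Y: max payoff to Row = 2
Column Z: max payoff to Row = 5
Minimum is 2, achieved by column Y.
Minimax strategy: Y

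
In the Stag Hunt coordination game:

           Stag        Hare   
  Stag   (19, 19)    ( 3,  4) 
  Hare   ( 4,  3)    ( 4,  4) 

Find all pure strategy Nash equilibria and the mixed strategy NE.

Pure NE: (Stag, Stag) and (Hare, Hare); Mixed NE: p = 0.0625, q = 0.0625

Work:
Check pure NE:
(Stag, Stag): (19, 19) - no unilateral deviation beneficial
(Hare, Hare): (4, 4) - no unilateral deviation beneficial
Mixed NE: P1 plays Stag with p = 0.0625, P2 plays Stag with q = 0.0625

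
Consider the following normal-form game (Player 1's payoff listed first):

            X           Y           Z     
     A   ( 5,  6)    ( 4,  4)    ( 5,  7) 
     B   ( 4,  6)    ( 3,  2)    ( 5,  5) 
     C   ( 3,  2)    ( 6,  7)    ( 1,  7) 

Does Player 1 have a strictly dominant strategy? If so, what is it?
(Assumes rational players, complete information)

No strictly dominant strategy exists for Player 1

Work:
A strategy strictly dominates another if it gives a strictly higher payoff against every opponent action. Compare each pair of P1's strategies column-by-column:
  A vs B: [5 vs 4, 4 vs 3, 5 vs 5] → A does not strictly dominate B (column Z: 5 ≤ 5)
  A vs C: [5 vs 3, 4 vs 6, 5 vs 1] → A does not strictly dominate C (column Y: 4 ≤ 6)
  B vs A: [4 vs 5, 3 vs 4, 5 vs 5] → B does not strictly dominate A (column X: 4 ≤ 5)
  B vs C: [4 vs 3, 3 vs 6, 5 vs 1] → B does not strictly dominate C (column Y: 3 ≤ 6)
  C vs A: [3 vs 5, 6 vs 4, 1 vs 5] → C does not strictly dominate A (column X: 3 ≤ 5)
  C vs B: [3 vs 4, 6 vs 3, 1 vs 5] → C does not strictly dominate B (column X: 3 ≤ 4)
No single strategy strictly dominates all others → no strictly dominant strategy.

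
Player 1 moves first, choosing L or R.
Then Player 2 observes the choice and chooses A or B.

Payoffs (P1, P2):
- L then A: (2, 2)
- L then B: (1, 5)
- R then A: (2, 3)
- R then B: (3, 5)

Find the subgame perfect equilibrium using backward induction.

P1 plays R, P2 plays B after L and B after R; Payoff (3, 5)

Work:
Backward induction:
After L: P2 chooses B → P1 gets 1
After R: P2 chooses B → P1 gets 3
P1 chooses R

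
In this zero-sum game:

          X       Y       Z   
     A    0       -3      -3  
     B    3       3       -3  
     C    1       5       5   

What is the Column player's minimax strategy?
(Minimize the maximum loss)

Column should play X, value = 3

Work:
Column player minimizes Row's maximum payoff:
Column X: max payoff to Row = 3
Column Y: max payoff to Row = 5
Column Z: max payoff to Row = 5
Minimum is 3, achieved by column X.
Minimax strategy: X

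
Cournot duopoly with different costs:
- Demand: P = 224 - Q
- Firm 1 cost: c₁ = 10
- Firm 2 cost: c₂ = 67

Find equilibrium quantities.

q₁* = 90.33, q₂* = 33.33

Work:
Reaction: q₁ = (224 - 10 - q₂)/2
Reaction: q₂ = (224 - 67 - q₁)/2
Solve simultaneously:
q₁* = (224 - 2×10 + 67)/3 = 90.33
q₂* = (224 - 2×67 + 10)/3 = 33.33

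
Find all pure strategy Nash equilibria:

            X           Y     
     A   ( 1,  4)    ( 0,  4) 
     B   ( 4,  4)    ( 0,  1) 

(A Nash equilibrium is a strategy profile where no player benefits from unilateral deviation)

Nash equilibrium: (A, Y), (B, X)

Work:
Best responses:
  P1 vs X: payoffs [1, 4] → best response B (payoff 4)
  P1 vs Y: payoffs [0, 0] → best response A/B (payoff 0)
  P2 vs A: payoffs [4, 4] → best response X/Y (payoff 4)
  P2 vs B: payoffs [4, 1] → best response X (payoff 4)
Mutual best responses: (A,Y), (B,X) → Nash equilibria.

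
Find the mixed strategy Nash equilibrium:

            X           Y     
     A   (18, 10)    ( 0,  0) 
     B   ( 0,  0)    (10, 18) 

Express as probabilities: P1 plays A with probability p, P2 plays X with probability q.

p = 0.6429, q = 0.3571

Work:
Find probabilities that make opponent indifferent:
P2 chooses q to make P1 indifferent between A and B
P1 chooses p to make P2 indifferent between X and Y
Mixed NE: P1 plays (A: 0.6429, B: 0.3571), P2 plays (X: 0.3571, Y: 0.6429)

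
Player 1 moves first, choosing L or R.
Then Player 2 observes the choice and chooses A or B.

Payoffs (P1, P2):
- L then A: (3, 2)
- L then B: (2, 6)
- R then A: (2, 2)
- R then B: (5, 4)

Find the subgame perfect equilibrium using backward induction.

P1 plays R, P2 plays B after L and B after R; Payoff (5, 4)

Work:
Backward induction:
After L: P2 chooses B → P1 gets 2
After R: P2 chooses B → P1 gets 5
P1 chooses R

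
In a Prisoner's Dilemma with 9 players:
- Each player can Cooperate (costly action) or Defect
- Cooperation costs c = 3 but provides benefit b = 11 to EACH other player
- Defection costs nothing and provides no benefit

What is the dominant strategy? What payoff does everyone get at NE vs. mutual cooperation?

Dominant: Defect; NE payoff = 0; Coop payoff = 85

Work:
Defect dominates (saves cost c = 3, benefit to others is external)
NE: All defect → everyone gets 0
If all cooperate: each receives (8)×11 - 3 = 85
Social dilemma: 85 > 0 but NE gives 0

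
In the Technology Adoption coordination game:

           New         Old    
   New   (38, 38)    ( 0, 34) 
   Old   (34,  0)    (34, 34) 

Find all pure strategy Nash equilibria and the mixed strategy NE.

Pure NE: (New, New) and (Old, Old); Mixed NE: p = 0.8947, q = 0.8947

Work:
Check pure NE:
(New, New): (38, 38) - no unilateral deviation beneficial
(Old, Old): (34, 34) - no unilateral deviation beneficial
Mixed NE: P1 plays New with p = 0.8947, P2 plays New with q = 0.8947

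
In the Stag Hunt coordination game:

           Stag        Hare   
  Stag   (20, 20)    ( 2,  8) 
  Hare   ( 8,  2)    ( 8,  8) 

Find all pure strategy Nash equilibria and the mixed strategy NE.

Pure NE: (Stag, Stag) and (Hare, Hare); Mixed NE: p = 0.3333, q = 0.3333

Work:
Check pure NE:
(Stag, Stag): (20, 20) - no unilateral deviation beneficial
(Hare, Hare): (8, 8) - no unilateral deviation beneficial
Mixed NE: P1 plays Stag with p = 0.3333, P2 plays Stag with q = 0.3333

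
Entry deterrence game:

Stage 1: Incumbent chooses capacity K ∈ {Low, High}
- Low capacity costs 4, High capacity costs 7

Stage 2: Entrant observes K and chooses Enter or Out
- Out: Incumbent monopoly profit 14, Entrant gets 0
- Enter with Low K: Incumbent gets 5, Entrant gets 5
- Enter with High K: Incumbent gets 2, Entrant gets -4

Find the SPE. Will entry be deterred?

SPE: (High, Enter|Low, Out|High); Entry deterred. Incumbent net profit = 7

Work:
After Low K: Entrant enters (5 > 0)
After High K: Entrant stays out (-4 < 0)
Incumbent: Low → 5−4=1, High → 14−7=7
Incumbent chooses High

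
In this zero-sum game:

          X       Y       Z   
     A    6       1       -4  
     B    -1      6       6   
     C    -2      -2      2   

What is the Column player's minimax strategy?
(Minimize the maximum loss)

Column should play X or Y or Z (all achieve the minimum), value = 6

Work:
Column player minimizes Row's maximum payoff:
Column X: max payoff to Row = 6
Column Y: max payoff to Row = 6
Column Z: max payoff to Row = 6
Minimum is 6, achieved by columns X, Y, Z (tied).
Each of X or Y or Z is a minimax strategy.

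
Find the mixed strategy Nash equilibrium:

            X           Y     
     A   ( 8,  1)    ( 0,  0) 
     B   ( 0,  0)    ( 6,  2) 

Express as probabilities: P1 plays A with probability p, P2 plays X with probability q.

p = 0.6667, q = 0.4286

Work:
Find probabilities that make opponent indifferent:
P2 chooses q to make P1 indifferent between A and B
P1 chooses p to make P2 indifferent between X and Y
Mixed NE: P1 plays (A: 0.6667, B: 0.3333), P2 plays (X: 0.4286, Y: 0.5714)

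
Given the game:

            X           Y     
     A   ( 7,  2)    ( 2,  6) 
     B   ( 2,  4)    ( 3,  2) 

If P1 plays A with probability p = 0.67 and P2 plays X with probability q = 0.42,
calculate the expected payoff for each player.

E[P1] = 3.5984, E[P2] = 3.8316

Work:
E[P1] = p·q·π₁(A,X) + p·(1-q)·π₁(A,Y) + (1-p)·q·π₁(B,X) + (1-p)·(1-q)·π₁(B,Y)
= 0.67·0.42·7 + 0.67·0.58·2 + 0.33·0.42·2 + 0.33·0.58·3
= 3.5984

E[P2] = 3.8316 (similar calculation)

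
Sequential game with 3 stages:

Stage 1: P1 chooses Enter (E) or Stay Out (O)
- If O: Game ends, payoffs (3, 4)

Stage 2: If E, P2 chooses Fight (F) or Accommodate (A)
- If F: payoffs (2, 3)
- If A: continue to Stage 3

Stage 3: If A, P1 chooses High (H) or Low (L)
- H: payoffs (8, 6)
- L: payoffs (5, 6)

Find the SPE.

SPE: (E, A, H); Outcome (8, 6)

Work:
Stage 3: P1 chooses H (8 vs 5)
Stage 2: P2: F->3, A->6 (anticipating H). Choose A
Stage 1: P1: O->3, E->8 (anticipating A, H). Choose E
SPE path: E -> A -> H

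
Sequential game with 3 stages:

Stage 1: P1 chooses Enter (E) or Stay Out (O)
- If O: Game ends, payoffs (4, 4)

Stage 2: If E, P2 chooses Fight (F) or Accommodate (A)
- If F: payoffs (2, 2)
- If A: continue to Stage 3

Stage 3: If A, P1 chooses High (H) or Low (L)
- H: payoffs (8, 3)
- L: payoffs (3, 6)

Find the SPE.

SPE: (E, A, H); Outcome (8, 3)

Work:
Stage 3: P1 chooses H (8 vs 3)
Stage 2: P2: F->2, A->3 (anticipating H). Choose A
Stage 1: P1: O->4, E->8 (anticipating A, H). Choose E
SPE path: E -> A -> H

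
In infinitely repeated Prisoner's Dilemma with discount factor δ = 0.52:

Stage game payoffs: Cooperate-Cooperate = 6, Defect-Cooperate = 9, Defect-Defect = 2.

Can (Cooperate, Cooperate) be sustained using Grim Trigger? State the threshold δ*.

δ* = 0.4286; since δ = 0.52 ≥ 0.4286, cooperation can be sustained

Work:
For Grim Trigger:
Cooperate forever: 6/(1-δ)
Defect then punished: 9 + 2·δ/(1-δ)
Need: 6/(1-δ) ≥ 9 + 2·δ/(1-δ)
Solving: δ ≥ (T-R)/(T-P) = (9-6)/(9-2) = 0.4286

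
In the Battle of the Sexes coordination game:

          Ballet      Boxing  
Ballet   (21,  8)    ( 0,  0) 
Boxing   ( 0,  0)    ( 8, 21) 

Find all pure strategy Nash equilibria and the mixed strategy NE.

Pure NE: (Ballet, Ballet) and (Boxing, Boxing); Mixed NE: p = 0.7241, q = 0.2759

Work:
Check pure NE:
(Ballet, Ballet): (21, 8) - no unilateral deviation beneficial
(Boxing, Boxing): (8, 21) - no unilateral deviation beneficial
Mixed NE: P1 plays Ballet with p = 0.7241, P2 plays Ballet with q = 0.2759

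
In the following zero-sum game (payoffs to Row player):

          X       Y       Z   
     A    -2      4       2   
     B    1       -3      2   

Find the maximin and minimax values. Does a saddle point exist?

Maximin = -2, Minimax = 1, Saddle: False

Work:
Row minimums: [-2, -3] → maximin = -2
Column maximums: [1, 4, 2] → minimax = 1
No saddle point (maximin ≠ minimax). Mixed strategy needed.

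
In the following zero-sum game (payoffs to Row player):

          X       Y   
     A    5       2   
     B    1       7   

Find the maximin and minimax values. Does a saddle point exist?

Maximin = 2, Minimax = 5, Saddle: False

Work:
Row minimums: [2, 1] → maximin = 2
Column maximums: [5, 7] → minimax = 5
No saddle point (maximin ≠ minimax). Mixed strategy needed.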